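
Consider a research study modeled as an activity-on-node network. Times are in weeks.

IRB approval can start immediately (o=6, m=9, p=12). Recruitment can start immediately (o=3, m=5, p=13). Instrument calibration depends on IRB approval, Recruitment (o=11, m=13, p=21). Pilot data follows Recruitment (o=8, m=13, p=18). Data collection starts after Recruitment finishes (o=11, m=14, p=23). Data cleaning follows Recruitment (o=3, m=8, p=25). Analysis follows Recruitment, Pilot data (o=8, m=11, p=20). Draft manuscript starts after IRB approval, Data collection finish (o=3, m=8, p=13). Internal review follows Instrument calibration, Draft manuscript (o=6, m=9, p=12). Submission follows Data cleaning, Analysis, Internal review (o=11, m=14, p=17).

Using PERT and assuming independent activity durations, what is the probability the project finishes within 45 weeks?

te_IRB approval = (6 + 4·9 + 12)/6 = 54/6 = 9; σ²_IRB approval = ((12−6)/6)² = 1.000
te_Recruitment = (3 + 4·5 + 13)/6 = 36/6 = 6; σ²_Recruitment = ((13−3)/6)² = 2.778
te_Instrument calibration = (11 + 4·13 + 21)/6 = 84/6 = 14; σ²_Instrument calibration = ((21−11)/6)² = 2.778
te_Pilot data = (8 + 4·13 + 18)/6 = 78/6 = 13; σ²_Pilot data = ((18−8)/6)² = 2.778
te_Data collection = (11 + 4·14 + 23)/6 = 90/6 = 15; σ²_Data collection = ((23−11)/6)² = 4.000
te_Data cleaning = (3 + 4·8 + 25)/6 = 60/6 = 10; σ²_Data cleaning = ((25−3)/6)² = 13.444
te_Analysis = (8 + 4·11 + 20)/6 = 72/6 = 12; σ²_Analysis = ((20−8)/6)² = 4.000
te_Draft manuscript = (3 + 4·8 + 13)/6 = 48/6 = 8; σ²_Draft manuscript = ((13−3)/6)² = 2.778
te_Internal review = (6 + 4·9 + 12)/6 = 54/6 = 9; σ²_Internal review = ((12−6)/6)² = 1.000
te_Submission = (11 + 4·14 + 17)/6 = 84/6 = 14; σ²_Submission = ((17−11)/6)² = 1.000

Forward pass:
ES_IRB approval = 0; EF_IRB approval = 9
ES_Recruitment = 0; EF_Recruitment = 6
ES_Instrument calibration = max(EF_IRB approval=9, EF_Recruitment=6) = 9; EF_Instrument calibration = 9+14 = 23
ES_Pilot data = 6; EF_Pilot data = 6+13 = 19
ES_Data collection = 6; EF_Data collection = 6+15 = 21
ES_Data cleaning = 6; EF_Data cleaning = 6+10 = 16
ES_Analysis = max(EF_Recruitment=6, EF_Pilot data=19) = 19; EF_Analysis = 19+12 = 31
ES_Draft manuscript = max(EF_IRB approval=9, EF_Data collection=21) = 21; EF_Draft manuscript = 21+8 = 29
ES_Internal review = max(EF_Instrument calibration=23, EF_Draft manuscript=29) = 29; EF_Internal review = 29+9 = 38
ES_Submission = max(EF_Data cleaning=16, EF_Analysis=31, EF_Internal review=38) = 38; EF_Submission = 38+14 = 52
Expected project duration μ = 52 weeks. Critical path: Recruitment → Data collection → Draft manuscript → Internal review → Submission.

Variance along critical path = 2.778 + 4.000 + 2.778 + 1.000 + 1.000 = 11.556; σ = √11.556 = 3.399 weeks.
Z = (45 − 52) / 3.399 = -2.059
P(T ≤ 45) = Φ(-2.059) ≈ 0.020

0.020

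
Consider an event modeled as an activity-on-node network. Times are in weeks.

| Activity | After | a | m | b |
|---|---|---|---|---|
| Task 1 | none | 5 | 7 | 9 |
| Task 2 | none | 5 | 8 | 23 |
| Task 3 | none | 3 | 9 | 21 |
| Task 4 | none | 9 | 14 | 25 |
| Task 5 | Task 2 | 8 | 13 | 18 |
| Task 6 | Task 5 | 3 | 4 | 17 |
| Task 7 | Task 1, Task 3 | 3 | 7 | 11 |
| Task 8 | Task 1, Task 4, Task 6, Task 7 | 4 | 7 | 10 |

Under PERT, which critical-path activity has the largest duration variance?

te_Task 1 = (5 + 4·7 + 9)/6 = 42/6 = 7; σ²_Task 1 = ((9−5)/6)² = 0.444
te_Task 2 = (5 + 4·8 + 23)/6 = 60/6 = 10; σ²_Task 2 = ((23−5)/6)² = 9.000
te_Task 3 = (3 + 4·9 + 21)/6 = 60/6 = 10; σ²_Task 3 = ((21−3)/6)² = 9.000
te_Task 4 = (9 + 4·14 + 25)/6 = 90/6 = 15; σ²_Task 4 = ((25−9)/6)² = 7.111
te_Task 5 = (8 + 4·13 + 18)/6 = 78/6 = 13; σ²_Task 5 = ((18−8)/6)² = 2.778
te_Task 6 = (3 + 4·4 + 17)/6 = 36/6 = 6; σ²_Task 6 = ((17−3)/6)² = 5.444
te_Task 7 = (3 + 4·7 + 11)/6 = 42/6 = 7; σ²_Task 7 = ((11−3)/6)² = 1.778
te_Task 8 = (4 + 4·7 + 10)/6 = 42/6 = 7; σ²_Task 8 = ((10−4)/6)² = 1.000

Forward pass:
ES_Task 1 = 0; EF_Task 1 = 7
ES_Task 2 = 0; EF_Task 2 = 10
ES_Task 3 = 0; EF_Task 3 = 10
ES_Task 4 = 0; EF_Task 4 = 15
ES_Task 5 = 10; EF_Task 5 = 10+13 = 23
ES_Task 6 = 23; EF_Task 6 = 23+6 = 29
ES_Task 7 = max(EF_Task 1=7, EF_Task 3=10) = 10; EF_Task 7 = 10+7 = 17
ES_Task 8 = max(EF_Task 1=7, EF_Task 4=15, EF_Task 6=29, EF_Task 7=17) = 29; EF_Task 8 = 29+7 = 36
Expected project duration μ = 36 weeks. Critical path: Task 2 → Task 5 → Task 6 → Task 8.

Variances on critical path: σ²_Task 2=9.000, σ²_Task 5=2.778, σ²_Task 6=5.444, σ²_Task 8=1.000.
Largest is σ²_Task 2 = 9.000.

Task 2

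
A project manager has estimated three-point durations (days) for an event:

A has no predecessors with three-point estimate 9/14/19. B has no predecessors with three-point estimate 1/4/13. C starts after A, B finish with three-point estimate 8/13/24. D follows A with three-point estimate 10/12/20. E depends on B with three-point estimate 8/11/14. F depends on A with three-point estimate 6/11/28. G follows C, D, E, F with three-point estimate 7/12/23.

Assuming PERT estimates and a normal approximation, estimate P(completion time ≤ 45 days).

0.834

te_A = (9 + 4·14 + 19)/6 = 84/6 = 14; σ²_A = ((19−9)/6)² = 2.778
te_B = (1 + 4·4 + 13)/6 = 30/6 = 5; σ²_B = ((13−1)/6)² = 4.000
te_C = (8 + 4·13 + 24)/6 = 84/6 = 14; σ²_C = ((24−8)/6)² = 7.111
te_D = (10 + 4·12 + 20)/6 = 78/6 = 13; σ²_D = ((20−10)/6)² = 2.778
te_E = (8 + 4·11 + 14)/6 = 66/6 = 11; σ²_E = ((14−8)/6)² = 1.000
te_F = (6 + 4·11 + 28)/6 = 78/6 = 13; σ²_F = ((28−6)/6)² = 13.444
te_G = (7 + 4·12 + 23)/6 = 78/6 = 13; σ²_G = ((23−7)/6)² = 7.111

Forward pass:
ES_A = 0; EF_A = 14
ES_B = 0; EF_B = 5
ES_C = max(EF_A=14, EF_B=5) = 14; EF_C = 14+14 = 28
ES_D = 14; EF_D = 14+13 = 27
ES_E = 5; EF_E = 5+11 = 16
ES_F = 14; EF_F = 14+13 = 27
ES_G = max(EF_C=28, EF_D=27, EF_E=16, EF_F=27) = 28; EF_G = 28+13 = 41
Expected project duration μ = 41 days. Critical path: A → C → G.

Variance along critical path = 2.778 + 7.111 + 7.111 = 17.000; σ = √17.000 = 4.123 days.
Z = (45 − 41) / 4.123 = 0.970
P(T ≤ 45) = Φ(0.970) ≈ 0.834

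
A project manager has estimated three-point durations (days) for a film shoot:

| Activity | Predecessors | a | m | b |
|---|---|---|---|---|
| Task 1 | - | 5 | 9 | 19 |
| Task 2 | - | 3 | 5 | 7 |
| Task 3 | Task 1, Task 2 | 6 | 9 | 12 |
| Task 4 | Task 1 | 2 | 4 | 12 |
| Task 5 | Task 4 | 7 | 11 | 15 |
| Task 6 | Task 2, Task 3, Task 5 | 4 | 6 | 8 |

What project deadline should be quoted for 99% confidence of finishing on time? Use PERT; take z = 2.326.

te_Task 1 = (5 + 4·9 + 19)/6 = 60/6 = 10; σ²_Task 1 = ((19−5)/6)² = 5.444
te_Task 2 = (3 + 4·5 + 7)/6 = 30/6 = 5; σ²_Task 2 = ((7−3)/6)² = 0.444
te_Task 3 = (6 + 4·9 + 12)/6 = 54/6 = 9; σ²_Task 3 = ((12−6)/6)² = 1.000
te_Task 4 = (2 + 4·4 + 12)/6 = 30/6 = 5; σ²_Task 4 = ((12−2)/6)² = 2.778
te_Task 5 = (7 + 4·11 + 15)/6 = 66/6 = 11; σ²_Task 5 = ((15−7)/6)² = 1.778
te_Task 6 = (4 + 4·6 + 8)/6 = 36/6 = 6; σ²_Task 6 = ((8−4)/6)² = 0.444

Forward pass:
ES_Task 1 = 0; EF_Task 1 = 10
ES_Task 2 = 0; EF_Task 2 = 5
ES_Task 3 = max(EF_Task 1=10, EF_Task 2=5) = 10; EF_Task 3 = 10+9 = 19
ES_Task 4 = 10; EF_Task 4 = 10+5 = 15
ES_Task 5 = 15; EF_Task 5 = 15+11 = 26
ES_Task 6 = max(EF_Task 2=5, EF_Task 3=19, EF_Task 5=26) = 26; EF_Task 6 = 26+6 = 32
Expected project duration μ = 32 days. Critical path: Task 1 → Task 4 → Task 5 → Task 6.

Variance along critical path = 5.444 + 2.778 + 1.778 + 0.444 = 10.444; σ = 3.232 days.
D = μ + z·σ = 32 + 2.326·3.232 = 39.5 days

39.5 days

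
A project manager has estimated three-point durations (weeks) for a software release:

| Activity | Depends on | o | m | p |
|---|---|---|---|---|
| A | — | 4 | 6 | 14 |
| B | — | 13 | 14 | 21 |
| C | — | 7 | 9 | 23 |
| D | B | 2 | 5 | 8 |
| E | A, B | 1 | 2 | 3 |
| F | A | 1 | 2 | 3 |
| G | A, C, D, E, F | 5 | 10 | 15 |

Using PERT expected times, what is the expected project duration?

te_A = (4 + 4·6 + 14)/6 = 42/6 = 7
te_B = (13 + 4·14 + 21)/6 = 90/6 = 15
te_C = (7 + 4·9 + 23)/6 = 66/6 = 11
te_D = (2 + 4·5 + 8)/6 = 30/6 = 5
te_E = (1 + 4·2 + 3)/6 = 12/6 = 2
te_F = (1 + 4·2 + 3)/6 = 12/6 = 2
te_G = (5 + 4·10 + 15)/6 = 60/6 = 10

Forward pass:
ES_A = 0; EF_A = 7
ES_B = 0; EF_B = 15
ES_C = 0; EF_C = 11
ES_D = 15; EF_D = 15+5 = 20
ES_E = max(EF_A=7, EF_B=15) = 15; EF_E = 15+2 = 17
ES_F = 7; EF_F = 7+2 = 9
ES_G = max(EF_A=7, EF_C=11, EF_D=20, EF_E=17, EF_F=9) = 20; EF_G = 20+10 = 30
Expected project duration μ = 30 weeks. Critical path: B → D → G.

30 weeks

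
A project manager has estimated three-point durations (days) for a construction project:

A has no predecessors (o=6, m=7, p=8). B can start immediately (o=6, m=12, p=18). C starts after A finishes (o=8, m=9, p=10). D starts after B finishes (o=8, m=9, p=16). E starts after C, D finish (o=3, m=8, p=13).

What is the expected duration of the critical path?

te_A = (6 + 4·7 + 8)/6 = 42/6 = 7
te_B = (6 + 4·12 + 18)/6 = 72/6 = 12
te_C = (8 + 4·9 + 10)/6 = 54/6 = 9
te_D = (8 + 4·9 + 16)/6 = 60/6 = 10
te_E = (3 + 4·8 + 13)/6 = 48/6 = 8

Forward pass:
ES_A = 0; EF_A = 7
ES_B = 0; EF_B = 12
ES_C = 7; EF_C = 7+9 = 16
ES_D = 12; EF_D = 12+10 = 22
ES_E = max(EF_C=16, EF_D=22) = 22; EF_E = 22+8 = 30
Expected project duration μ = 30 days. Critical path: B → D → E.

30 days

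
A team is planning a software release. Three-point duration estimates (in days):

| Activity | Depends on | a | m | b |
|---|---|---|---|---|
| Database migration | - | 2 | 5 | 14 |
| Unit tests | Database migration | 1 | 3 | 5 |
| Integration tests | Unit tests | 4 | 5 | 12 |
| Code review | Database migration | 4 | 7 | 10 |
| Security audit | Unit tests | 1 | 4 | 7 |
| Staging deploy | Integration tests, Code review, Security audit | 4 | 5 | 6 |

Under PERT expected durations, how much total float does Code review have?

2 days

te_Database migration = (2 + 4·5 + 14)/6 = 36/6 = 6
te_Unit tests = (1 + 4·3 + 5)/6 = 18/6 = 3
te_Integration tests = (4 + 4·5 + 12)/6 = 36/6 = 6
te_Code review = (4 + 4·7 + 10)/6 = 42/6 = 7
te_Security audit = (1 + 4·4 + 7)/6 = 24/6 = 4
te_Staging deploy = (4 + 4·5 + 6)/6 = 30/6 = 5

Forward pass:
ES_Database migration = 0; EF_Database migration = 6
ES_Unit tests = 6; EF_Unit tests = 6+3 = 9
ES_Integration tests = 9; EF_Integration tests = 9+6 = 15
ES_Code review = 6; EF_Code review = 6+7 = 13
ES_Security audit = 9; EF_Security audit = 9+4 = 13
ES_Staging deploy = max(EF_Integration tests=15, EF_Code review=13, EF_Security audit=13) = 15; EF_Staging deploy = 15+5 = 20
Expected project duration μ = 20 days. Critical path: Database migration → Unit tests → Integration tests → Staging deploy.

Backward pass:
LF_Staging deploy = 20; LS_Staging deploy = 20−5 = 15
LF_Security audit = LS_Staging deploy = 15; LS_Security audit = 15−4 = 11
LF_Code review = LS_Staging deploy = 15; LS_Code review = 15−7 = 8
LF_Integration tests = LS_Staging deploy = 15; LS_Integration tests = 15−6 = 9
LF_Unit tests = min(LS_Integration tests=9, LS_Security audit=11) = 9; LS_Unit tests = 9−3 = 6
LF_Database migration = min(LS_Unit tests=6, LS_Code review=8) = 6; LS_Database migration = 6−6 = 0
Slack_Code review = LS_Code review − ES_Code review = 8 − 6 = 2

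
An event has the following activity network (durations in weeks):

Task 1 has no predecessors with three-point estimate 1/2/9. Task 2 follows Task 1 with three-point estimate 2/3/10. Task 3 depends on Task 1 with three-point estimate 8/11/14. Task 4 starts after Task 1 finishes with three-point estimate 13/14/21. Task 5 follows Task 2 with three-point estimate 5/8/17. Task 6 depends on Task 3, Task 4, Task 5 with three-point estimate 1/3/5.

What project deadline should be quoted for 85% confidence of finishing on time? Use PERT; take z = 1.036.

23.1 weeks

te_Task 1 = (1 + 4·2 + 9)/6 = 18/6 = 3; σ²_Task 1 = ((9−1)/6)² = 1.778
te_Task 2 = (2 + 4·3 + 10)/6 = 24/6 = 4; σ²_Task 2 = ((10−2)/6)² = 1.778
te_Task 3 = (8 + 4·11 + 14)/6 = 66/6 = 11; σ²_Task 3 = ((14−8)/6)² = 1.000
te_Task 4 = (13 + 4·14 + 21)/6 = 90/6 = 15; σ²_Task 4 = ((21−13)/6)² = 1.778
te_Task 5 = (5 + 4·8 + 17)/6 = 54/6 = 9; σ²_Task 5 = ((17−5)/6)² = 4.000
te_Task 6 = (1 + 4·3 + 5)/6 = 18/6 = 3; σ²_Task 6 = ((5−1)/6)² = 0.444

Forward pass:
ES_Task 1 = 0; EF_Task 1 = 3
ES_Task 2 = 3; EF_Task 2 = 3+4 = 7
ES_Task 3 = 3; EF_Task 3 = 3+11 = 14
ES_Task 4 = 3; EF_Task 4 = 3+15 = 18
ES_Task 5 = 7; EF_Task 5 = 7+9 = 16
ES_Task 6 = max(EF_Task 3=14, EF_Task 4=18, EF_Task 5=16) = 18; EF_Task 6 = 18+3 = 21
Expected project duration μ = 21 weeks. Critical path: Task 1 → Task 4 → Task 6.

Variance along critical path = 1.778 + 1.778 + 0.444 = 4.000; σ = 2.000 weeks.
D = μ + z·σ = 21 + 1.036·2.000 = 23.1 weeks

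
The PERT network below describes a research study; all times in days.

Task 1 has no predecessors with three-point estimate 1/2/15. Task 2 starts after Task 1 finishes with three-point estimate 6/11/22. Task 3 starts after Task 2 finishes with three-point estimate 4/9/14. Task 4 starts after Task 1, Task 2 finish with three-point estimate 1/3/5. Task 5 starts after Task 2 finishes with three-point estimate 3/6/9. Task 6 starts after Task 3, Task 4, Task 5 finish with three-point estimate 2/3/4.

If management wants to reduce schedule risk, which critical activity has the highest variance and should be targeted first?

te_Task 1 = (1 + 4·2 + 15)/6 = 24/6 = 4; σ²_Task 1 = ((15−1)/6)² = 5.444
te_Task 2 = (6 + 4·11 + 22)/6 = 72/6 = 12; σ²_Task 2 = ((22−6)/6)² = 7.111
te_Task 3 = (4 + 4·9 + 14)/6 = 54/6 = 9; σ²_Task 3 = ((14−4)/6)² = 2.778
te_Task 4 = (1 + 4·3 + 5)/6 = 18/6 = 3; σ²_Task 4 = ((5−1)/6)² = 0.444
te_Task 5 = (3 + 4·6 + 9)/6 = 36/6 = 6; σ²_Task 5 = ((9−3)/6)² = 1.000
te_Task 6 = (2 + 4·3 + 4)/6 = 18/6 = 3; σ²_Task 6 = ((4−2)/6)² = 0.111

Forward pass:
ES_Task 1 = 0; EF_Task 1 = 4
ES_Task 2 = 4; EF_Task 2 = 4+12 = 16
ES_Task 3 = 16; EF_Task 3 = 16+9 = 25
ES_Task 4 = max(EF_Task 1=4, EF_Task 2=16) = 16; EF_Task 4 = 16+3 = 19
ES_Task 5 = 16; EF_Task 5 = 16+6 = 22
ES_Task 6 = max(EF_Task 3=25, EF_Task 4=19, EF_Task 5=22) = 25; EF_Task 6 = 25+3 = 28
Expected project duration μ = 28 days. Critical path: Task 1 → Task 2 → Task 3 → Task 6.

Variances on critical path: σ²_Task 1=5.444, σ²_Task 2=7.111, σ²_Task 3=2.778, σ²_Task 6=0.111.
Largest is σ²_Task 2 = 7.111.

Task 2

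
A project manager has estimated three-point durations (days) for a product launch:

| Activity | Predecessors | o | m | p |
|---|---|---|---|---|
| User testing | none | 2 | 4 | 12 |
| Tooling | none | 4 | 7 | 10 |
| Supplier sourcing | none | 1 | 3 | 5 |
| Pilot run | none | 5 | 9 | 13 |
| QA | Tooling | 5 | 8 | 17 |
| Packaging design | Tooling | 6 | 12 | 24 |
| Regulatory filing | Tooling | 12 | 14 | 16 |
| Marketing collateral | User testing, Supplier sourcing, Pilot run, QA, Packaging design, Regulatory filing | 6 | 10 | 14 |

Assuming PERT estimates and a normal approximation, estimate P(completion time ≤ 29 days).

te_User testing = (2 + 4·4 + 12)/6 = 30/6 = 5; σ²_User testing = ((12−2)/6)² = 2.778
te_Tooling = (4 + 4·7 + 10)/6 = 42/6 = 7; σ²_Tooling = ((10−4)/6)² = 1.000
te_Supplier sourcing = (1 + 4·3 + 5)/6 = 18/6 = 3; σ²_Supplier sourcing = ((5−1)/6)² = 0.444
te_Pilot run = (5 + 4·9 + 13)/6 = 54/6 = 9; σ²_Pilot run = ((13−5)/6)² = 1.778
te_QA = (5 + 4·8 + 17)/6 = 54/6 = 9; σ²_QA = ((17−5)/6)² = 4.000
te_Packaging design = (6 + 4·12 + 24)/6 = 78/6 = 13; σ²_Packaging design = ((24−6)/6)² = 9.000
te_Regulatory filing = (12 + 4·14 + 16)/6 = 84/6 = 14; σ²_Regulatory filing = ((16−12)/6)² = 0.444
te_Marketing collateral = (6 + 4·10 + 14)/6 = 60/6 = 10; σ²_Marketing collateral = ((14−6)/6)² = 1.778

Forward pass:
ES_User testing = 0; EF_User testing = 5
ES_Tooling = 0; EF_Tooling = 7
ES_Supplier sourcing = 0; EF_Supplier sourcing = 3
ES_Pilot run = 0; EF_Pilot run = 9
ES_QA = 7; EF_QA = 7+9 = 16
ES_Packaging design = 7; EF_Packaging design = 7+13 = 20
ES_Regulatory filing = 7; EF_Regulatory filing = 7+14 = 21
ES_Marketing collateral = max(EF_User testing=5, EF_Supplier sourcing=3, EF_Pilot run=9, EF_QA=16, EF_Packaging design=20, EF_Regulatory filing=21) = 21; EF_Marketing collateral = 21+10 = 31
Expected project duration μ = 31 days. Critical path: Tooling → Regulatory filing → Marketing collateral.

Variance along critical path = 1.000 + 0.444 + 1.778 = 3.222; σ = √3.222 = 1.795 days.
Z = (29 − 31) / 1.795 = -1.114
P(T ≤ 29) = Φ(-1.114) ≈ 0.133

0.133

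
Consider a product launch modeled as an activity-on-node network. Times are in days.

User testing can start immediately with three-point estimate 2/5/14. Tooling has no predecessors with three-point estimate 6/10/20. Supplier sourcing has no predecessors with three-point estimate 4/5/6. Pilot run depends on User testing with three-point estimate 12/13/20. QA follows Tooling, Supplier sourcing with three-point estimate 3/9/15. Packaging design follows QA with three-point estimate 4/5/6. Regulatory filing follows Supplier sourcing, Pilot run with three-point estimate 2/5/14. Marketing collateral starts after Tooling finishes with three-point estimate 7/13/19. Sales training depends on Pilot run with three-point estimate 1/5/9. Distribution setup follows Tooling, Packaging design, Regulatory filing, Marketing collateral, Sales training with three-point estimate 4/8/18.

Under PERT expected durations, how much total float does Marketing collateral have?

te_User testing = (2 + 4·5 + 14)/6 = 36/6 = 6
te_Tooling = (6 + 4·10 + 20)/6 = 66/6 = 11
te_Supplier sourcing = (4 + 4·5 + 6)/6 = 30/6 = 5
te_Pilot run = (12 + 4·13 + 20)/6 = 84/6 = 14
te_QA = (3 + 4·9 + 15)/6 = 54/6 = 9
te_Packaging design = (4 + 4·5 + 6)/6 = 30/6 = 5
te_Regulatory filing = (2 + 4·5 + 14)/6 = 36/6 = 6
te_Marketing collateral = (7 + 4·13 + 19)/6 = 78/6 = 13
te_Sales training = (1 + 4·5 + 9)/6 = 30/6 = 5
te_Distribution setup = (4 + 4·8 + 18)/6 = 54/6 = 9

Forward pass:
ES_User testing = 0; EF_User testing = 6
ES_Tooling = 0; EF_Tooling = 11
ES_Supplier sourcing = 0; EF_Supplier sourcing = 5
ES_Pilot run = 6; EF_Pilot run = 6+14 = 20
ES_QA = max(EF_Tooling=11, EF_Supplier sourcing=5) = 11; EF_QA = 11+9 = 20
ES_Packaging design = 20; EF_Packaging design = 20+5 = 25
ES_Regulatory filing = max(EF_Supplier sourcing=5, EF_Pilot run=20) = 20; EF_Regulatory filing = 20+6 = 26
ES_Marketing collateral = 11; EF_Marketing collateral = 11+13 = 24
ES_Sales training = 20; EF_Sales training = 20+5 = 25
ES_Distribution setup = max(EF_Tooling=11, EF_Packaging design=25, EF_Regulatory filing=26, EF_Marketing collateral=24, EF_Sales training=25) = 26; EF_Distribution setup = 26+9 = 35
Expected project duration μ = 35 days. Critical path: User testing → Pilot run → Regulatory filing → Distribution setup.

Backward pass:
LF_Distribution setup = 35; LS_Distribution setup = 35−9 = 26
LF_Sales training = LS_Distribution setup = 26; LS_Sales training = 26−5 = 21
LF_Marketing collateral = LS_Distribution setup = 26; LS_Marketing collateral = 26−13 = 13
LF_Regulatory filing = LS_Distribution setup = 26; LS_Regulatory filing = 26−6 = 20
LF_Packaging design = LS_Distribution setup = 26; LS_Packaging design = 26−5 = 21
LF_QA = LS_Packaging design = 21; LS_QA = 21−9 = 12
LF_Pilot run = min(LS_Regulatory filing=20, LS_Sales training=21) = 20; LS_Pilot run = 20−14 = 6
LF_Supplier sourcing = min(LS_QA=12, LS_Regulatory filing=20) = 12; LS_Supplier sourcing = 12−5 = 7
LF_Tooling = min(LS_QA=12, LS_Marketing collateral=13, LS_Distribution setup=26) = 12; LS_Tooling = 12−11 = 1
LF_User testing = LS_Pilot run = 6; LS_User testing = 6−6 = 0
Slack_Marketing collateral = LS_Marketing collateral − ES_Marketing collateral = 13 − 11 = 2

2 days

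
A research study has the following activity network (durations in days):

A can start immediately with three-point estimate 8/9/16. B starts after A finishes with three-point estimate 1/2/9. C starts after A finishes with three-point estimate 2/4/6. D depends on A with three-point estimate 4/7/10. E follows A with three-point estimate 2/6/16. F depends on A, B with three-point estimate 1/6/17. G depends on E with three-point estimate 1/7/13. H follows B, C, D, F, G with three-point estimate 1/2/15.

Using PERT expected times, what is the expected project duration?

28 days

te_A = (8 + 4·9 + 16)/6 = 60/6 = 10
te_B = (1 + 4·2 + 9)/6 = 18/6 = 3
te_C = (2 + 4·4 + 6)/6 = 24/6 = 4
te_D = (4 + 4·7 + 10)/6 = 42/6 = 7
te_E = (2 + 4·6 + 16)/6 = 42/6 = 7
te_F = (1 + 4·6 + 17)/6 = 42/6 = 7
te_G = (1 + 4·7 + 13)/6 = 42/6 = 7
te_H = (1 + 4·2 + 15)/6 = 24/6 = 4

Forward pass:
ES_A = 0; EF_A = 10
ES_B = 10; EF_B = 10+3 = 13
ES_C = 10; EF_C = 10+4 = 14
ES_D = 10; EF_D = 10+7 = 17
ES_E = 10; EF_E = 10+7 = 17
ES_F = max(EF_A=10, EF_B=13) = 13; EF_F = 13+7 = 20
ES_G = 17; EF_G = 17+7 = 24
ES_H = max(EF_B=13, EF_C=14, EF_D=17, EF_F=20, EF_G=24) = 24; EF_H = 24+4 = 28
Expected project duration μ = 28 days. Critical path: A → E → G → H.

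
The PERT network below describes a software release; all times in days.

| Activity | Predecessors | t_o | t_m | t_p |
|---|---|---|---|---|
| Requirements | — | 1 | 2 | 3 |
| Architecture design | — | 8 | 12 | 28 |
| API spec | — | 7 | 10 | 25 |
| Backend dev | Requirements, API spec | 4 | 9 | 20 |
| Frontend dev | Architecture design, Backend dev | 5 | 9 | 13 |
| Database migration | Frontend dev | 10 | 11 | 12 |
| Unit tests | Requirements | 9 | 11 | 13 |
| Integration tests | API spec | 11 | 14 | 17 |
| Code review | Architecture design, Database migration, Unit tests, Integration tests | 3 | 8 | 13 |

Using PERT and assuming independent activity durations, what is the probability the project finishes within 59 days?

0.976

te_Requirements = (1 + 4·2 + 3)/6 = 12/6 = 2; σ²_Requirements = ((3−1)/6)² = 0.111
te_Architecture design = (8 + 4·12 + 28)/6 = 84/6 = 14; σ²_Architecture design = ((28−8)/6)² = 11.111
te_API spec = (7 + 4·10 + 25)/6 = 72/6 = 12; σ²_API spec = ((25−7)/6)² = 9.000
te_Backend dev = (4 + 4·9 + 20)/6 = 60/6 = 10; σ²_Backend dev = ((20−4)/6)² = 7.111
te_Frontend dev = (5 + 4·9 + 13)/6 = 54/6 = 9; σ²_Frontend dev = ((13−5)/6)² = 1.778
te_Database migration = (10 + 4·11 + 12)/6 = 66/6 = 11; σ²_Database migration = ((12−10)/6)² = 0.111
te_Unit tests = (9 + 4·11 + 13)/6 = 66/6 = 11; σ²_Unit tests = ((13−9)/6)² = 0.444
te_Integration tests = (11 + 4·14 + 17)/6 = 84/6 = 14; σ²_Integration tests = ((17−11)/6)² = 1.000
te_Code review = (3 + 4·8 + 13)/6 = 48/6 = 8; σ²_Code review = ((13−3)/6)² = 2.778

Forward pass:
ES_Requirements = 0; EF_Requirements = 2
ES_Architecture design = 0; EF_Architecture design = 14
ES_API spec = 0; EF_API spec = 12
ES_Backend dev = max(EF_Requirements=2, EF_API spec=12) = 12; EF_Backend dev = 12+10 = 22
ES_Frontend dev = max(EF_Architecture design=14, EF_Backend dev=22) = 22; EF_Frontend dev = 22+9 = 31
ES_Database migration = 31; EF_Database migration = 31+11 = 42
ES_Unit tests = 2; EF_Unit tests = 2+11 = 13
ES_Integration tests = 12; EF_Integration tests = 12+14 = 26
ES_Code review = max(EF_Architecture design=14, EF_Database migration=42, EF_Unit tests=13, EF_Integration tests=26) = 42; EF_Code review = 42+8 = 50
Expected project duration μ = 50 days. Critical path: API spec → Backend dev → Frontend dev → Database migration → Code review.

Variance along critical path = 9.000 + 7.111 + 1.778 + 0.111 + 2.778 = 20.778; σ = √20.778 = 4.558 days.
Z = (59 − 50) / 4.558 = 1.974
P(T ≤ 59) = Φ(1.974) ≈ 0.976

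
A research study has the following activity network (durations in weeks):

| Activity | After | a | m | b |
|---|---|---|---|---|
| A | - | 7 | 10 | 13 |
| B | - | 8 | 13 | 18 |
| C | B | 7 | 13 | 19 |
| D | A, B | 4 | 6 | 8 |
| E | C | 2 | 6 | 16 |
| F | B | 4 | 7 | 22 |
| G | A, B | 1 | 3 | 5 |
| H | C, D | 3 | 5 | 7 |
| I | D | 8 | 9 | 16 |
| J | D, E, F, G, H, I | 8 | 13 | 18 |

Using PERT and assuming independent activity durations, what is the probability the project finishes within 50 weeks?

te_A = (7 + 4·10 + 13)/6 = 60/6 = 10; σ²_A = ((13−7)/6)² = 1.000
te_B = (8 + 4·13 + 18)/6 = 78/6 = 13; σ²_B = ((18−8)/6)² = 2.778
te_C = (7 + 4·13 + 19)/6 = 78/6 = 13; σ²_C = ((19−7)/6)² = 4.000
te_D = (4 + 4·6 + 8)/6 = 36/6 = 6; σ²_D = ((8−4)/6)² = 0.444
te_E = (2 + 4·6 + 16)/6 = 42/6 = 7; σ²_E = ((16−2)/6)² = 5.444
te_F = (4 + 4·7 + 22)/6 = 54/6 = 9; σ²_F = ((22−4)/6)² = 9.000
te_G = (1 + 4·3 + 5)/6 = 18/6 = 3; σ²_G = ((5−1)/6)² = 0.444
te_H = (3 + 4·5 + 7)/6 = 30/6 = 5; σ²_H = ((7−3)/6)² = 0.444
te_I = (8 + 4·9 + 16)/6 = 60/6 = 10; σ²_I = ((16−8)/6)² = 1.778
te_J = (8 + 4·13 + 18)/6 = 78/6 = 13; σ²_J = ((18−8)/6)² = 2.778

Forward pass:
ES_A = 0; EF_A = 10
ES_B = 0; EF_B = 13
ES_C = 13; EF_C = 13+13 = 26
ES_D = max(EF_A=10, EF_B=13) = 13; EF_D = 13+6 = 19
ES_E = 26; EF_E = 26+7 = 33
ES_F = 13; EF_F = 13+9 = 22
ES_G = max(EF_A=10, EF_B=13) = 13; EF_G = 13+3 = 16
ES_H = max(EF_C=26, EF_D=19) = 26; EF_H = 26+5 = 31
ES_I = 19; EF_I = 19+10 = 29
ES_J = max(EF_D=19, EF_E=33, EF_F=22, EF_G=16, EF_H=31, EF_I=29) = 33; EF_J = 33+13 = 46
Expected project duration μ = 46 weeks. Critical path: B → C → E → J.

Variance along critical path = 2.778 + 4.000 + 5.444 + 2.778 = 15.000; σ = √15.000 = 3.873 weeks.
Z = (50 − 46) / 3.873 = 1.033
P(T ≤ 50) = Φ(1.033) ≈ 0.849

0.849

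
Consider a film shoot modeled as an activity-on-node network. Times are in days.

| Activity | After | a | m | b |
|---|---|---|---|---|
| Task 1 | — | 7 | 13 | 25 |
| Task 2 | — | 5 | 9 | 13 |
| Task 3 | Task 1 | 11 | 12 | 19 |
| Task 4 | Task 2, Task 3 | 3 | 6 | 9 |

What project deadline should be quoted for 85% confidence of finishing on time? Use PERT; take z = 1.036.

36.6 days

te_Task 1 = (7 + 4·13 + 25)/6 = 84/6 = 14; σ²_Task 1 = ((25−7)/6)² = 9.000
te_Task 2 = (5 + 4·9 + 13)/6 = 54/6 = 9; σ²_Task 2 = ((13−5)/6)² = 1.778
te_Task 3 = (11 + 4·12 + 19)/6 = 78/6 = 13; σ²_Task 3 = ((19−11)/6)² = 1.778
te_Task 4 = (3 + 4·6 + 9)/6 = 36/6 = 6; σ²_Task 4 = ((9−3)/6)² = 1.000

Forward pass:
ES_Task 1 = 0; EF_Task 1 = 14
ES_Task 2 = 0; EF_Task 2 = 9
ES_Task 3 = 14; EF_Task 3 = 14+13 = 27
ES_Task 4 = max(EF_Task 2=9, EF_Task 3=27) = 27; EF_Task 4 = 27+6 = 33
Expected project duration μ = 33 days. Critical path: Task 1 → Task 3 → Task 4.

Variance along critical path = 9.000 + 1.778 + 1.000 = 11.778; σ = 3.432 days.
D = μ + z·σ = 33 + 1.036·3.432 = 36.6 days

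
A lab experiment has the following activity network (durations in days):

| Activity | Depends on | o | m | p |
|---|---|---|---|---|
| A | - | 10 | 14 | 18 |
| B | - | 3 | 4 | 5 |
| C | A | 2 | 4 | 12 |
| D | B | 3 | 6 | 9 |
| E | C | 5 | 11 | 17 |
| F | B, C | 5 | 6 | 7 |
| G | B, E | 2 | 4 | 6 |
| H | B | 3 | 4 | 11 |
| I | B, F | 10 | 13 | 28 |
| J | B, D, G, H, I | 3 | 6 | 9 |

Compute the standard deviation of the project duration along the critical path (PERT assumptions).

3.83 days

te_A = (10 + 4·14 + 18)/6 = 84/6 = 14; σ²_A = ((18−10)/6)² = 1.778
te_B = (3 + 4·4 + 5)/6 = 24/6 = 4; σ²_B = ((5−3)/6)² = 0.111
te_C = (2 + 4·4 + 12)/6 = 30/6 = 5; σ²_C = ((12−2)/6)² = 2.778
te_D = (3 + 4·6 + 9)/6 = 36/6 = 6; σ²_D = ((9−3)/6)² = 1.000
te_E = (5 + 4·11 + 17)/6 = 66/6 = 11; σ²_E = ((17−5)/6)² = 4.000
te_F = (5 + 4·6 + 7)/6 = 36/6 = 6; σ²_F = ((7−5)/6)² = 0.111
te_G = (2 + 4·4 + 6)/6 = 24/6 = 4; σ²_G = ((6−2)/6)² = 0.444
te_H = (3 + 4·4 + 11)/6 = 30/6 = 5; σ²_H = ((11−3)/6)² = 1.778
te_I = (10 + 4·13 + 28)/6 = 90/6 = 15; σ²_I = ((28−10)/6)² = 9.000
te_J = (3 + 4·6 + 9)/6 = 36/6 = 6; σ²_J = ((9−3)/6)² = 1.000

Forward pass:
ES_A = 0; EF_A = 14
ES_B = 0; EF_B = 4
ES_C = 14; EF_C = 14+5 = 19
ES_D = 4; EF_D = 4+6 = 10
ES_E = 19; EF_E = 19+11 = 30
ES_F = max(EF_B=4, EF_C=19) = 19; EF_F = 19+6 = 25
ES_G = max(EF_B=4, EF_E=30) = 30; EF_G = 30+4 = 34
ES_H = 4; EF_H = 4+5 = 9
ES_I = max(EF_B=4, EF_F=25) = 25; EF_I = 25+15 = 40
ES_J = max(EF_B=4, EF_D=10, EF_G=34, EF_H=9, EF_I=40) = 40; EF_J = 40+6 = 46
Expected project duration μ = 46 days. Critical path: A → C → F → I → J.

Variance along critical path = 1.778 + 2.778 + 0.111 + 9.000 + 1.000 = 14.667
σ = √14.667 = 3.830 days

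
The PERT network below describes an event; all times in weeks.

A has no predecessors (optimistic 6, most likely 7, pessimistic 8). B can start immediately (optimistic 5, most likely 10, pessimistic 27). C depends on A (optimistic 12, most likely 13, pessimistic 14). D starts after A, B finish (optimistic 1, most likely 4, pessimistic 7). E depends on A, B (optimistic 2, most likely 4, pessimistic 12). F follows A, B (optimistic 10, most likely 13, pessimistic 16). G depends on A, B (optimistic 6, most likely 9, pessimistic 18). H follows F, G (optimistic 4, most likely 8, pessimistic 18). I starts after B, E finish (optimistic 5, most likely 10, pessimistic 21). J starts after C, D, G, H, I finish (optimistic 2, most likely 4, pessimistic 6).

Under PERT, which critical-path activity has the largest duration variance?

B

te_A = (6 + 4·7 + 8)/6 = 42/6 = 7; σ²_A = ((8−6)/6)² = 0.111
te_B = (5 + 4·10 + 27)/6 = 72/6 = 12; σ²_B = ((27−5)/6)² = 13.444
te_C = (12 + 4·13 + 14)/6 = 78/6 = 13; σ²_C = ((14−12)/6)² = 0.111
te_D = (1 + 4·4 + 7)/6 = 24/6 = 4; σ²_D = ((7−1)/6)² = 1.000
te_E = (2 + 4·4 + 12)/6 = 30/6 = 5; σ²_E = ((12−2)/6)² = 2.778
te_F = (10 + 4·13 + 16)/6 = 78/6 = 13; σ²_F = ((16−10)/6)² = 1.000
te_G = (6 + 4·9 + 18)/6 = 60/6 = 10; σ²_G = ((18−6)/6)² = 4.000
te_H = (4 + 4·8 + 18)/6 = 54/6 = 9; σ²_H = ((18−4)/6)² = 5.444
te_I = (5 + 4·10 + 21)/6 = 66/6 = 11; σ²_I = ((21−5)/6)² = 7.111
te_J = (2 + 4·4 + 6)/6 = 24/6 = 4; σ²_J = ((6−2)/6)² = 0.444

Forward pass:
ES_A = 0; EF_A = 7
ES_B = 0; EF_B = 12
ES_C = 7; EF_C = 7+13 = 20
ES_D = max(EF_A=7, EF_B=12) = 12; EF_D = 12+4 = 16
ES_E = max(EF_A=7, EF_B=12) = 12; EF_E = 12+5 = 17
ES_F = max(EF_A=7, EF_B=12) = 12; EF_F = 12+13 = 25
ES_G = max(EF_A=7, EF_B=12) = 12; EF_G = 12+10 = 22
ES_H = max(EF_F=25, EF_G=22) = 25; EF_H = 25+9 = 34
ES_I = max(EF_B=12, EF_E=17) = 17; EF_I = 17+11 = 28
ES_J = max(EF_C=20, EF_D=16, EF_G=22, EF_H=34, EF_I=28) = 34; EF_J = 34+4 = 38
Expected project duration μ = 38 weeks. Critical path: B → F → H → J.

Variances on critical path: σ²_B=13.444, σ²_F=1.000, σ²_H=5.444, σ²_J=0.444.
Largest is σ²_B = 13.444.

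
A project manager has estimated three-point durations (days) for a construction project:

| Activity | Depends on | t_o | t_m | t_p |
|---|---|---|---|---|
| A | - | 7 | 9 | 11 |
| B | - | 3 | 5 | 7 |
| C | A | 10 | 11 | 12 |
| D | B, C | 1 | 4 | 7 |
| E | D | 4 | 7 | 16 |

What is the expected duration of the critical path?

32 days

te_A = (7 + 4·9 + 11)/6 = 54/6 = 9
te_B = (3 + 4·5 + 7)/6 = 30/6 = 5
te_C = (10 + 4·11 + 12)/6 = 66/6 = 11
te_D = (1 + 4·4 + 7)/6 = 24/6 = 4
te_E = (4 + 4·7 + 16)/6 = 48/6 = 8

Forward pass:
ES_A = 0; EF_A = 9
ES_B = 0; EF_B = 5
ES_C = 9; EF_C = 9+11 = 20
ES_D = max(EF_B=5, EF_C=20) = 20; EF_D = 20+4 = 24
ES_E = 24; EF_E = 24+8 = 32
Expected project duration μ = 32 days. Critical path: A → C → D → E.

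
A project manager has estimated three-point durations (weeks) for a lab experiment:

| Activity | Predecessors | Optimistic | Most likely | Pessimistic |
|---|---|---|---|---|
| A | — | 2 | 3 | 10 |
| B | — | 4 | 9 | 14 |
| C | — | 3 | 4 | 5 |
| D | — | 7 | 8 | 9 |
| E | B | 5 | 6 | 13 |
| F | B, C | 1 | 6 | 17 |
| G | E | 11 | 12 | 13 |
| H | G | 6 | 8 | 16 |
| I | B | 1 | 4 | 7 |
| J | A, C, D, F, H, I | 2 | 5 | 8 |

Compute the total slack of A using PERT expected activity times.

33 weeks

te_A = (2 + 4·3 + 10)/6 = 24/6 = 4
te_B = (4 + 4·9 + 14)/6 = 54/6 = 9
te_C = (3 + 4·4 + 5)/6 = 24/6 = 4
te_D = (7 + 4·8 + 9)/6 = 48/6 = 8
te_E = (5 + 4·6 + 13)/6 = 42/6 = 7
te_F = (1 + 4·6 + 17)/6 = 42/6 = 7
te_G = (11 + 4·12 + 13)/6 = 72/6 = 12
te_H = (6 + 4·8 + 16)/6 = 54/6 = 9
te_I = (1 + 4·4 + 7)/6 = 24/6 = 4
te_J = (2 + 4·5 + 8)/6 = 30/6 = 5

Forward pass:
ES_A = 0; EF_A = 4
ES_B = 0; EF_B = 9
ES_C = 0; EF_C = 4
ES_D = 0; EF_D = 8
ES_E = 9; EF_E = 9+7 = 16
ES_F = max(EF_B=9, EF_C=4) = 9; EF_F = 9+7 = 16
ES_G = 16; EF_G = 16+12 = 28
ES_H = 28; EF_H = 28+9 = 37
ES_I = 9; EF_I = 9+4 = 13
ES_J = max(EF_A=4, EF_C=4, EF_D=8, EF_F=16, EF_H=37, EF_I=13) = 37; EF_J = 37+5 = 42
Expected project duration μ = 42 weeks. Critical path: B → E → G → H → J.

Backward pass:
LF_J = 42; LS_J = 42−5 = 37
LF_I = LS_J = 37; LS_I = 37−4 = 33
LF_H = LS_J = 37; LS_H = 37−9 = 28
LF_G = LS_H = 28; LS_G = 28−12 = 16
LF_F = LS_J = 37; LS_F = 37−7 = 30
LF_E = LS_G = 16; LS_E = 16−7 = 9
LF_D = LS_J = 37; LS_D = 37−8 = 29
LF_C = min(LS_F=30, LS_J=37) = 30; LS_C = 30−4 = 26
LF_B = min(LS_E=9, LS_F=30, LS_I=33) = 9; LS_B = 9−9 = 0
LF_A = LS_J = 37; LS_A = 37−4 = 33
Slack_A = LS_A − ES_A = 33 − 0 = 33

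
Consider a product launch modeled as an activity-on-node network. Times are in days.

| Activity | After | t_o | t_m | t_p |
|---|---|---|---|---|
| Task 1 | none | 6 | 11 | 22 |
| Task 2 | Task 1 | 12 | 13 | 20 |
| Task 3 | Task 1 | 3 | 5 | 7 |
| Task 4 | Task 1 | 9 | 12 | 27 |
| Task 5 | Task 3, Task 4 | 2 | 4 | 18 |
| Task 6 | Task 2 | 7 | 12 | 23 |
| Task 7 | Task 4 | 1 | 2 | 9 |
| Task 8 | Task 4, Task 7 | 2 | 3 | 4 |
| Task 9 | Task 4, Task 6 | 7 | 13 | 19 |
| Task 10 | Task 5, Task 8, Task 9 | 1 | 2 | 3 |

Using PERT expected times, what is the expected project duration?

te_Task 1 = (6 + 4·11 + 22)/6 = 72/6 = 12
te_Task 2 = (12 + 4·13 + 20)/6 = 84/6 = 14
te_Task 3 = (3 + 4·5 + 7)/6 = 30/6 = 5
te_Task 4 = (9 + 4·12 + 27)/6 = 84/6 = 14
te_Task 5 = (2 + 4·4 + 18)/6 = 36/6 = 6
te_Task 6 = (7 + 4·12 + 23)/6 = 78/6 = 13
te_Task 7 = (1 + 4·2 + 9)/6 = 18/6 = 3
te_Task 8 = (2 + 4·3 + 4)/6 = 18/6 = 3
te_Task 9 = (7 + 4·13 + 19)/6 = 78/6 = 13
te_Task 10 = (1 + 4·2 + 3)/6 = 12/6 = 2

Forward pass:
ES_Task 1 = 0; EF_Task 1 = 12
ES_Task 2 = 12; EF_Task 2 = 12+14 = 26
ES_Task 3 = 12; EF_Task 3 = 12+5 = 17
ES_Task 4 = 12; EF_Task 4 = 12+14 = 26
ES_Task 5 = max(EF_Task 3=17, EF_Task 4=26) = 26; EF_Task 5 = 26+6 = 32
ES_Task 6 = 26; EF_Task 6 = 26+13 = 39
ES_Task 7 = 26; EF_Task 7 = 26+3 = 29
ES_Task 8 = max(EF_Task 4=26, EF_Task 7=29) = 29; EF_Task 8 = 29+3 = 32
ES_Task 9 = max(EF_Task 4=26, EF_Task 6=39) = 39; EF_Task 9 = 39+13 = 52
ES_Task 10 = max(EF_Task 5=32, EF_Task 8=32, EF_Task 9=52) = 52; EF_Task 10 = 52+2 = 54
Expected project duration μ = 54 days. Critical path: Task 1 → Task 2 → Task 6 → Task 9 → Task 10.

54 days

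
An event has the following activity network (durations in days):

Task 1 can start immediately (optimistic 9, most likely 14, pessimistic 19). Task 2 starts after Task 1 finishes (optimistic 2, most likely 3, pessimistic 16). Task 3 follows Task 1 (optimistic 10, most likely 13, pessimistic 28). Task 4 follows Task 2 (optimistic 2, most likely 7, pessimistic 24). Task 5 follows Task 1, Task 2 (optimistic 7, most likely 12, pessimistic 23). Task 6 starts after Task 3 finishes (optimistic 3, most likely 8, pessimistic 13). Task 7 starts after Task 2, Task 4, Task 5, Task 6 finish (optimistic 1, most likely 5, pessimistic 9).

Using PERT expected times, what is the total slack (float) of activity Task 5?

5 days

te_Task 1 = (9 + 4·14 + 19)/6 = 84/6 = 14
te_Task 2 = (2 + 4·3 + 16)/6 = 30/6 = 5
te_Task 3 = (10 + 4·13 + 28)/6 = 90/6 = 15
te_Task 4 = (2 + 4·7 + 24)/6 = 54/6 = 9
te_Task 5 = (7 + 4·12 + 23)/6 = 78/6 = 13
te_Task 6 = (3 + 4·8 + 13)/6 = 48/6 = 8
te_Task 7 = (1 + 4·5 + 9)/6 = 30/6 = 5

Forward pass:
ES_Task 1 = 0; EF_Task 1 = 14
ES_Task 2 = 14; EF_Task 2 = 14+5 = 19
ES_Task 3 = 14; EF_Task 3 = 14+15 = 29
ES_Task 4 = 19; EF_Task 4 = 19+9 = 28
ES_Task 5 = max(EF_Task 1=14, EF_Task 2=19) = 19; EF_Task 5 = 19+13 = 32
ES_Task 6 = 29; EF_Task 6 = 29+8 = 37
ES_Task 7 = max(EF_Task 2=19, EF_Task 4=28, EF_Task 5=32, EF_Task 6=37) = 37; EF_Task 7 = 37+5 = 42
Expected project duration μ = 42 days. Critical path: Task 1 → Task 3 → Task 6 → Task 7.

Backward pass:
LF_Task 7 = 42; LS_Task 7 = 42−5 = 37
LF_Task 6 = LS_Task 7 = 37; LS_Task 6 = 37−8 = 29
LF_Task 5 = LS_Task 7 = 37; LS_Task 5 = 37−13 = 24
LF_Task 4 = LS_Task 7 = 37; LS_Task 4 = 37−9 = 28
LF_Task 3 = LS_Task 6 = 29; LS_Task 3 = 29−15 = 14
LF_Task 2 = min(LS_Task 4=28, LS_Task 5=24, LS_Task 7=37) = 24; LS_Task 2 = 24−5 = 19
LF_Task 1 = min(LS_Task 2=19, LS_Task 3=14, LS_Task 5=24) = 14; LS_Task 1 = 14−14 = 0
Slack_Task 5 = LS_Task 5 − ES_Task 5 = 24 − 19 = 5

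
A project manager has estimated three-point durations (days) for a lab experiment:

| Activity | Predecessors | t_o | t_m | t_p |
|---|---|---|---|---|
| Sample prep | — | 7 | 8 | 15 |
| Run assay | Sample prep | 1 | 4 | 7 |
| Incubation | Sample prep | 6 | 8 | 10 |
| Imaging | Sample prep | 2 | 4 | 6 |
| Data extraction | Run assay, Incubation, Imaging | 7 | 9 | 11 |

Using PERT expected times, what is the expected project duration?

26 days

te_Sample prep = (7 + 4·8 + 15)/6 = 54/6 = 9
te_Run assay = (1 + 4·4 + 7)/6 = 24/6 = 4
te_Incubation = (6 + 4·8 + 10)/6 = 48/6 = 8
te_Imaging = (2 + 4·4 + 6)/6 = 24/6 = 4
te_Data extraction = (7 + 4·9 + 11)/6 = 54/6 = 9

Forward pass:
ES_Sample prep = 0; EF_Sample prep = 9
ES_Run assay = 9; EF_Run assay = 9+4 = 13
ES_Incubation = 9; EF_Incubation = 9+8 = 17
ES_Imaging = 9; EF_Imaging = 9+4 = 13
ES_Data extraction = max(EF_Run assay=13, EF_Incubation=17, EF_Imaging=13) = 17; EF_Data extraction = 17+9 = 26
Expected project duration μ = 26 days. Critical path: Sample prep → Incubation → Data extraction.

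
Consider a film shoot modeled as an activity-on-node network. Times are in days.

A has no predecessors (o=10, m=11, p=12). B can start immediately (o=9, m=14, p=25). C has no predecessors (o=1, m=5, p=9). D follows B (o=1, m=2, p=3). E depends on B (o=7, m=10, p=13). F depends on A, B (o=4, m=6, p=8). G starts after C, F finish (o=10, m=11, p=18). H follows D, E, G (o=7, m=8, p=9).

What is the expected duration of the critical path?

41 days

te_A = (10 + 4·11 + 12)/6 = 66/6 = 11
te_B = (9 + 4·14 + 25)/6 = 90/6 = 15
te_C = (1 + 4·5 + 9)/6 = 30/6 = 5
te_D = (1 + 4·2 + 3)/6 = 12/6 = 2
te_E = (7 + 4·10 + 13)/6 = 60/6 = 10
te_F = (4 + 4·6 + 8)/6 = 36/6 = 6
te_G = (10 + 4·11 + 18)/6 = 72/6 = 12
te_H = (7 + 4·8 + 9)/6 = 48/6 = 8

Forward pass:
ES_A = 0; EF_A = 11
ES_B = 0; EF_B = 15
ES_C = 0; EF_C = 5
ES_D = 15; EF_D = 15+2 = 17
ES_E = 15; EF_E = 15+10 = 25
ES_F = max(EF_A=11, EF_B=15) = 15; EF_F = 15+6 = 21
ES_G = max(EF_C=5, EF_F=21) = 21; EF_G = 21+12 = 33
ES_H = max(EF_D=17, EF_E=25, EF_G=33) = 33; EF_H = 33+8 = 41
Expected project duration μ = 41 days. Critical path: B → F → G → H.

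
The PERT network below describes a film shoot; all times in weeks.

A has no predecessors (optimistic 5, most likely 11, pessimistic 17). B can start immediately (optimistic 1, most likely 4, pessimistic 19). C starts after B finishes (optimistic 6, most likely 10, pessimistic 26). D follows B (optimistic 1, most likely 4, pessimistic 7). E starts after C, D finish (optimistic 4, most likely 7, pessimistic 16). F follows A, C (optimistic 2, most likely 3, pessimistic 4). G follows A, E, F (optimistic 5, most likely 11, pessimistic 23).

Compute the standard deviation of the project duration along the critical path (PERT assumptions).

5.75 weeks

te_A = (5 + 4·11 + 17)/6 = 66/6 = 11; σ²_A = ((17−5)/6)² = 4.000
te_B = (1 + 4·4 + 19)/6 = 36/6 = 6; σ²_B = ((19−1)/6)² = 9.000
te_C = (6 + 4·10 + 26)/6 = 72/6 = 12; σ²_C = ((26−6)/6)² = 11.111
te_D = (1 + 4·4 + 7)/6 = 24/6 = 4; σ²_D = ((7−1)/6)² = 1.000
te_E = (4 + 4·7 + 16)/6 = 48/6 = 8; σ²_E = ((16−4)/6)² = 4.000
te_F = (2 + 4·3 + 4)/6 = 18/6 = 3; σ²_F = ((4−2)/6)² = 0.111
te_G = (5 + 4·11 + 23)/6 = 72/6 = 12; σ²_G = ((23−5)/6)² = 9.000

Forward pass:
ES_A = 0; EF_A = 11
ES_B = 0; EF_B = 6
ES_C = 6; EF_C = 6+12 = 18
ES_D = 6; EF_D = 6+4 = 10
ES_E = max(EF_C=18, EF_D=10) = 18; EF_E = 18+8 = 26
ES_F = max(EF_A=11, EF_C=18) = 18; EF_F = 18+3 = 21
ES_G = max(EF_A=11, EF_E=26, EF_F=21) = 26; EF_G = 26+12 = 38
Expected project duration μ = 38 weeks. Critical path: B → C → E → G.

Variance along critical path = 9.000 + 11.111 + 4.000 + 9.000 = 33.111
σ = √33.111 = 5.754 weeks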